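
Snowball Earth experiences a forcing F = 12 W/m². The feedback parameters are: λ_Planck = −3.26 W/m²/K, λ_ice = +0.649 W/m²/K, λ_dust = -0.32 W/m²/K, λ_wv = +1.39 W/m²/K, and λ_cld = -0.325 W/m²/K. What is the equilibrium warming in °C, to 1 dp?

6.4 °C

Net feedback parameter λ = (−3.26) + (+0.649) + (-0.32) + (+1.39) + (-0.325) = -1.866 W/m²/K.
ΔT = −F/λ = −12/(-1.866) = 6.4 °C.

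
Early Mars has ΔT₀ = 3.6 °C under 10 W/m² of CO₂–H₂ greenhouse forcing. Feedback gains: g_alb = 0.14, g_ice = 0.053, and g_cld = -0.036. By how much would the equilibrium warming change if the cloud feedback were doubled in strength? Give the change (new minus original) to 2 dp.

-0.17 °C

Original: g = 0.157, ΔT = 3.6/(1−0.157) = 4.2705 °C.
With doubled cloud: g' = 0.121, ΔT' = 3.6/(1−0.121) = 4.0956 °C.
Change = 4.0956 − 4.2705 = -0.17 °C.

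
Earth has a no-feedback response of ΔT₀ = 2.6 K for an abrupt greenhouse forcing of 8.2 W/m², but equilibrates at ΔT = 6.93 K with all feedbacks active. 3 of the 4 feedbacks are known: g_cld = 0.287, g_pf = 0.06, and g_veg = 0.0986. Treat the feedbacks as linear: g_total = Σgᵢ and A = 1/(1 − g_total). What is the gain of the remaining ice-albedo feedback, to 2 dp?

Amplification A = ΔT/ΔT₀ = 6.93/2.6 = 2.665.
Total gain g = 1 − 1/A = 1 − 1/2.665 = 0.6248.
Known gains sum to 0.287 + 0.06 + 0.0986 = 0.4456.
g_ice = 0.6248 − 0.4456 = 0.18.

0.18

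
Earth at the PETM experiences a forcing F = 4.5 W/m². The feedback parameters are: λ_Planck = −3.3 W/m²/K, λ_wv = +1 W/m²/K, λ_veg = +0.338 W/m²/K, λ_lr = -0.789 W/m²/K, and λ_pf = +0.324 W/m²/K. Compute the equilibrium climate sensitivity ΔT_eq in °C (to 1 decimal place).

1.9 °C

Net feedback parameter λ = (−3.3) + (+1) + (+0.338) + (-0.789) + (+0.324) = -2.427 W/m²/K.
ΔT = −F/λ = −4.5/(-2.427) = 1.9 °C.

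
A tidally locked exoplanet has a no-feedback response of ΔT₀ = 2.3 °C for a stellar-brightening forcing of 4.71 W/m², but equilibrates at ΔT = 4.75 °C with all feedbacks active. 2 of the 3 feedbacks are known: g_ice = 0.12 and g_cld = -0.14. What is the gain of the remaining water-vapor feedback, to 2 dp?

0.54

Amplification A = ΔT/ΔT₀ = 4.75/2.3 = 2.065.
Total gain g = 1 − 1/A = 1 − 1/2.065 = 0.5157.
Known gains sum to 0.12 − 0.14 = -0.02.
g_wv = 0.5157 + 0.02 = 0.54.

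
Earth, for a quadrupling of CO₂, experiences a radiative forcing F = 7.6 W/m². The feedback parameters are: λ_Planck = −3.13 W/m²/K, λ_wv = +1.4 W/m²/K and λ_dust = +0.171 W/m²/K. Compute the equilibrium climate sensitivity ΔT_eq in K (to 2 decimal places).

4.87 K

Net feedback parameter λ = (−3.13) + (+1.4) + (+0.171) = -1.559 W/m²/K.
ΔT = −F/λ = −7.6/(-1.559) = 4.87 K.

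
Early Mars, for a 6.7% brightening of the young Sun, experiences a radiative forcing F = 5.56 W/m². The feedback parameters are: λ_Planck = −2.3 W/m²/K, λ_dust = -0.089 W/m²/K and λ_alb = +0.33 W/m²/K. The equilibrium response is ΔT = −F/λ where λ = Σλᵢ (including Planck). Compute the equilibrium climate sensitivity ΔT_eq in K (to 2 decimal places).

2.70 K

Net feedback parameter λ = (−2.3) + (-0.089) + (+0.33) = -2.059 W/m²/K.
ΔT = −F/λ = −5.56/(-2.059) = 2.70 K.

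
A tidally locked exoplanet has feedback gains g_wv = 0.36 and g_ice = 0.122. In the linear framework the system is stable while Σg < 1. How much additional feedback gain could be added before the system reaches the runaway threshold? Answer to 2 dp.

0.52

Current total gain = 0.36 + 0.122 = 0.482.
Margin to runaway = 1 − 0.482 = 0.52.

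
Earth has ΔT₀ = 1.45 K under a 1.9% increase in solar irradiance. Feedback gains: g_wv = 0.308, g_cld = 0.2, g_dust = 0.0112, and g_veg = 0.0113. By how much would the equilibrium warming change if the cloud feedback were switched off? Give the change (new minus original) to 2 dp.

Original: g = 0.5305, ΔT = 1.45/(1−0.5305) = 3.0884 K.
Without cloud: g' = 0.3305, ΔT' = 1.45/(1−0.3305) = 2.1658 K.
Change = 2.1658 − 3.0884 = -0.92 K.

-0.92 K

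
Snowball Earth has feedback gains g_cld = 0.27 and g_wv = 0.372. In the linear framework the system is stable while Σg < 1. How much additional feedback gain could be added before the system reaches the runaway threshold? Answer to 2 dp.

Current total gain = 0.27 + 0.372 = 0.642.
Margin to runaway = 1 − 0.642 = 0.36.

0.36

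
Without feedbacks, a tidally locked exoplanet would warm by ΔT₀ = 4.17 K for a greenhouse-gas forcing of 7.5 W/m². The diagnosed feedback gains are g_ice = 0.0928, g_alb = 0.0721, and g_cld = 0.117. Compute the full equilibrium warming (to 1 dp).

Total gain g = 0.0928 + 0.0721 + 0.117 = 0.2819.
Amplification A = 1/(1 − 0.2819) = 1.393.
ΔT = 4.17 × 1.393 = 5.8 K.

5.8 K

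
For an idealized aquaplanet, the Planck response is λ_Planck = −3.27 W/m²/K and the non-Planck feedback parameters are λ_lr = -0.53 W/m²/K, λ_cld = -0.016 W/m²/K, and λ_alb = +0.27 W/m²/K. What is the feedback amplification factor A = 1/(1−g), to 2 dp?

Convert to gains: g_lr = -0.53/3.27 = -0.1621; g_cld = -0.016/3.27 = -0.004893; g_alb = 0.27/3.27 = 0.08257.
Total gain g = -0.084423.
A = 1/(1 + 0.084423) = 0.92.

0.92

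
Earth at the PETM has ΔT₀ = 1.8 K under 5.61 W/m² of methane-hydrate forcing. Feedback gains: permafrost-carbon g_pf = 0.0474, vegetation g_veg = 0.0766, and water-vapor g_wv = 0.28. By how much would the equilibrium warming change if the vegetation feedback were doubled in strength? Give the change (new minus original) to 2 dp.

Original: g = 0.404, ΔT = 1.8/(1−0.404) = 3.0201 K.
With doubled vegetation: g' = 0.4806, ΔT' = 1.8/(1−0.4806) = 3.4655 K.
Change = 3.4655 − 3.0201 = 0.45 K.

0.45 K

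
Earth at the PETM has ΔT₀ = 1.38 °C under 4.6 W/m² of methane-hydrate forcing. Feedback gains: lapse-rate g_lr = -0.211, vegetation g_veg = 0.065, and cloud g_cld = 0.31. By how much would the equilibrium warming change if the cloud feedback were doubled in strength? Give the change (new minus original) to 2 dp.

Original: g = 0.164, ΔT = 1.38/(1−0.164) = 1.6507 °C.
With doubled cloud: g' = 0.474, ΔT' = 1.38/(1−0.474) = 2.6236 °C.
Change = 2.6236 − 1.6507 = 0.97 °C.

0.97 °C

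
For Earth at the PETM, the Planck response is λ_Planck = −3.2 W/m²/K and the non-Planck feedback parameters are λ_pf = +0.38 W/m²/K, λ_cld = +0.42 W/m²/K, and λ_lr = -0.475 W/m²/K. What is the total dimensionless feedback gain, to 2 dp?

0.10

Convert to gains: g_pf = 0.38/3.2 = 0.1187; g_cld = 0.42/3.2 = 0.1312; g_lr = -0.475/3.2 = -0.1484.
Total gain g = 0.1015.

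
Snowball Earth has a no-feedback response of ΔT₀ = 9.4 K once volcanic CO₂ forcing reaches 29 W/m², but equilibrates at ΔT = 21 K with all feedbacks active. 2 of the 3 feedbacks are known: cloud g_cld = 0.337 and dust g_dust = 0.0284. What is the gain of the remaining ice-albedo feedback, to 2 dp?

Amplification A = ΔT/ΔT₀ = 21/9.4 = 2.234.
Total gain g = 1 − 1/A = 1 − 1/2.234 = 0.5524.
Known gains sum to 0.337 + 0.0284 = 0.3654.
g_ice = 0.5524 − 0.3654 = 0.19.

0.19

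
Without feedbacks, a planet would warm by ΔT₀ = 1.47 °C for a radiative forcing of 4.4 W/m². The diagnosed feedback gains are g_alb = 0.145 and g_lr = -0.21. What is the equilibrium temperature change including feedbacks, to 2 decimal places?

1.38 °C

Total gain g = 0.145 − 0.21 = -0.065.
Amplification A = 1/(1 + 0.065) = 0.939.
ΔT = 1.47 × 0.939 = 1.38 °C.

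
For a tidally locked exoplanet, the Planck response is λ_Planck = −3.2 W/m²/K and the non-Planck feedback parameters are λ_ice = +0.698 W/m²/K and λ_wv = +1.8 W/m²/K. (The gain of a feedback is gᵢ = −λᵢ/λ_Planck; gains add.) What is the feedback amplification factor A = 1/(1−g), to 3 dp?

4.558

Convert to gains: g_ice = 0.698/3.2 = 0.2181; g_wv = 1.8/3.2 = 0.5625.
Total gain g = 0.7806.
A = 1/(1 − 0.7806) = 4.558.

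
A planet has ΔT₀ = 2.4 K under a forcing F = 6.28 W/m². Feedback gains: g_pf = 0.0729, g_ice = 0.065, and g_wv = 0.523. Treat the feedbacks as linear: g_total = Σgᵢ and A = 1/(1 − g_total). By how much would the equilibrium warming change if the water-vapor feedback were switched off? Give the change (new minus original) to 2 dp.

Original: g = 0.6609, ΔT = 2.4/(1−0.6609) = 7.0776 K.
Without water-vapor: g' = 0.1379, ΔT' = 2.4/(1−0.1379) = 2.7839 K.
Change = 2.7839 − 7.0776 = -4.29 K.

-4.29 K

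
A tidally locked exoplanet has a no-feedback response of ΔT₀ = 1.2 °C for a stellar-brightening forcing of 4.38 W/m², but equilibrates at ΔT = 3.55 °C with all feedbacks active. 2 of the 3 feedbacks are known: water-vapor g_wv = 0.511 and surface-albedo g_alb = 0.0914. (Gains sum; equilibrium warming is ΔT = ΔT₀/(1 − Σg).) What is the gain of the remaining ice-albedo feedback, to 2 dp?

Amplification A = ΔT/ΔT₀ = 3.55/1.2 = 2.958.
Total gain g = 1 − 1/A = 1 − 1/2.958 = 0.6619.
Known gains sum to 0.511 + 0.0914 = 0.6024.
g_ice = 0.6619 − 0.6024 = 0.06.

0.06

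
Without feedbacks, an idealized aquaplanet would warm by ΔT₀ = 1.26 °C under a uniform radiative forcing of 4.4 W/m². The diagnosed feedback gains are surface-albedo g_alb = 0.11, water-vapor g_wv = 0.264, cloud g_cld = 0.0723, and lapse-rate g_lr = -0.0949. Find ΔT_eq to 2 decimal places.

Total gain g = 0.11 + 0.264 + 0.0723 − 0.0949 = 0.3514.
Amplification A = 1/(1 − 0.3514) = 1.542.
ΔT = 1.26 × 1.542 = 1.94 °C.

1.94 °C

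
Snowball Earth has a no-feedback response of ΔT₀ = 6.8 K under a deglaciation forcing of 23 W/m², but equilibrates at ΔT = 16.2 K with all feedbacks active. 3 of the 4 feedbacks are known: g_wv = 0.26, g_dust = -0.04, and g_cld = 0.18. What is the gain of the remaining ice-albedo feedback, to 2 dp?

Amplification A = ΔT/ΔT₀ = 16.2/6.8 = 2.382.
Total gain g = 1 − 1/A = 1 − 1/2.382 = 0.5802.
Known gains sum to 0.26 − 0.04 + 0.18 = 0.4.
g_ice = 0.5802 − 0.4 = 0.18.

0.18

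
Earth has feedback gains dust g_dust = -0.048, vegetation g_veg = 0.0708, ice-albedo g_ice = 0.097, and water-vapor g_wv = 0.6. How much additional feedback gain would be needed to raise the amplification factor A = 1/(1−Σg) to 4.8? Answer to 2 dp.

Current total gain = 0.7198.
Target gain for A = 4.8: g* = 1 − 1/4.8 = 0.7917.
Additional gain needed = 0.7917 − 0.7198 = 0.07.

0.07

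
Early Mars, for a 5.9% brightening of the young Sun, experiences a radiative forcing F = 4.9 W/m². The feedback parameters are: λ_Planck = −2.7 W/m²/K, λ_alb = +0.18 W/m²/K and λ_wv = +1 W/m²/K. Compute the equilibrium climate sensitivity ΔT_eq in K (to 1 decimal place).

3.2 K

Net feedback parameter λ = (−2.7) + (+0.18) + (+1) = -1.52 W/m²/K.
ΔT = −F/λ = −4.9/(-1.52) = 3.2 K.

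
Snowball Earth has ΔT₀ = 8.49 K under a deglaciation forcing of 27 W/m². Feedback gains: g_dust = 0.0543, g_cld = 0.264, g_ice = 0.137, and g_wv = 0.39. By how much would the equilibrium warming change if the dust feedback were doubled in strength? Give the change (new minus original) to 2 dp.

29.68 K

Original: g = 0.8453, ΔT = 8.49/(1−0.8453) = 54.8804 K.
With doubled dust: g' = 0.8996, ΔT' = 8.49/(1−0.8996) = 84.5618 K.
Change = 84.5618 − 54.8804 = 29.68 K.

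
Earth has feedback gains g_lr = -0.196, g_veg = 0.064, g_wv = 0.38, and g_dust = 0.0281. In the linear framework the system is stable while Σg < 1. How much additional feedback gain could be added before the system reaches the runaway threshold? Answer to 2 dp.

0.72

Current total gain = -0.196 + 0.064 + 0.38 + 0.0281 = 0.2761.
Margin to runaway = 1 − 0.2761 = 0.72.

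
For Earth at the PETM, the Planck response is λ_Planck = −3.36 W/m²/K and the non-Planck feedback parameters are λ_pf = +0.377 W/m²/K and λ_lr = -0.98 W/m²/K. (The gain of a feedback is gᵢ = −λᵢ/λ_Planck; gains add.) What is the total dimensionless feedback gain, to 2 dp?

-0.18

Convert to gains: g_pf = 0.377/3.36 = 0.1122; g_lr = -0.98/3.36 = -0.2917.
Total gain g = -0.1795.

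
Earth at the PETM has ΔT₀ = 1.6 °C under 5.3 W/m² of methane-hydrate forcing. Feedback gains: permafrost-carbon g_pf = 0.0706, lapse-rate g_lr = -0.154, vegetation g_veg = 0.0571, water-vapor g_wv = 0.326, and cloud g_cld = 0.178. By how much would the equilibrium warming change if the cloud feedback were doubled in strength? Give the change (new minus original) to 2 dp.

Original: g = 0.4777, ΔT = 1.6/(1−0.4777) = 3.0634 °C.
With doubled cloud: g' = 0.6557, ΔT' = 1.6/(1−0.6557) = 4.6471 °C.
Change = 4.6471 − 3.0634 = 1.58 °C.

1.58 °C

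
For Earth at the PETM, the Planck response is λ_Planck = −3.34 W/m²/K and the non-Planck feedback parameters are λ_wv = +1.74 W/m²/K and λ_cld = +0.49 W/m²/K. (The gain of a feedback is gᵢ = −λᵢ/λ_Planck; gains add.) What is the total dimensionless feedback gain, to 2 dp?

Convert to gains: g_wv = 1.74/3.34 = 0.521; g_cld = 0.49/3.34 = 0.1467.
Total gain g = 0.6677.

0.67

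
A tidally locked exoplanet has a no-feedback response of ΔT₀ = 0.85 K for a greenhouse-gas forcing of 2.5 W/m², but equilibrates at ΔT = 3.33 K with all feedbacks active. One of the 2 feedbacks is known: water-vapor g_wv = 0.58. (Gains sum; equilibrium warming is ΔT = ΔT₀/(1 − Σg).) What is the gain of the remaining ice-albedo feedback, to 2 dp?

0.16

Amplification A = ΔT/ΔT₀ = 3.33/0.85 = 3.918.
Total gain g = 1 − 1/A = 1 − 1/3.918 = 0.7448.
The known gain is 0.58.
g_ice = 0.7448 − 0.58 = 0.16.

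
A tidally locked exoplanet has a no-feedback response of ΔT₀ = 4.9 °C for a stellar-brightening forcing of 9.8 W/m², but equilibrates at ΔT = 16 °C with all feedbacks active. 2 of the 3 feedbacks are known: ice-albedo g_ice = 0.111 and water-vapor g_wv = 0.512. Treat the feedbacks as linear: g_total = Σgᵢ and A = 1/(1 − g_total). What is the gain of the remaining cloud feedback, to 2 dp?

Amplification A = ΔT/ΔT₀ = 16/4.9 = 3.265.
Total gain g = 1 − 1/A = 1 − 1/3.265 = 0.6937.
Known gains sum to 0.111 + 0.512 = 0.623.
g_cld = 0.6937 − 0.623 = 0.07.

0.07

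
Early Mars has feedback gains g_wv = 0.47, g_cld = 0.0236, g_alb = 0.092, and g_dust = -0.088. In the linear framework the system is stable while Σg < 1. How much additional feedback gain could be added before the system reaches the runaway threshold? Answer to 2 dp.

0.50

Current total gain = 0.47 + 0.0236 + 0.092 − 0.088 = 0.4976.
Margin to runaway = 1 − 0.4976 = 0.50.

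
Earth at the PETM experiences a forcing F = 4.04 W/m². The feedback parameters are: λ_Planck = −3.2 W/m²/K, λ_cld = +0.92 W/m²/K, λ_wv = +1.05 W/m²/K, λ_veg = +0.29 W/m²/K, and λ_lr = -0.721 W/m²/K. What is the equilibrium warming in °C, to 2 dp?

2.43 °C

Net feedback parameter λ = (−3.2) + (+0.92) + (+1.05) + (+0.29) + (-0.721) = -1.661 W/m²/K.
ΔT = −F/λ = −4.04/(-1.661) = 2.43 °C.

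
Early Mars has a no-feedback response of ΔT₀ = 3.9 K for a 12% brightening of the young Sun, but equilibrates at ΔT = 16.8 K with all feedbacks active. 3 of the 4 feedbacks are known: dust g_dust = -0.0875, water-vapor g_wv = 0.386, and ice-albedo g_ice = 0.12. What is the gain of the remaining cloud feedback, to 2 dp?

Amplification A = ΔT/ΔT₀ = 16.8/3.9 = 4.308.
Total gain g = 1 − 1/A = 1 − 1/4.308 = 0.7679.
Known gains sum to -0.0875 + 0.386 + 0.12 = 0.4185.
g_cld = 0.7679 − 0.4185 = 0.35.

0.35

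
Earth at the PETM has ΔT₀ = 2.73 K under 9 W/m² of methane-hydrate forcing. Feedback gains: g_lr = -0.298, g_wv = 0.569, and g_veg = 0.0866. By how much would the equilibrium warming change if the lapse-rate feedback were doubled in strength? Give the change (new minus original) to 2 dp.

-1.35 K

Original: g = 0.3576, ΔT = 2.73/(1−0.3576) = 4.2497 K.
With doubled lapse-rate: g' = 0.0596, ΔT' = 2.73/(1−0.0596) = 2.9030 K.
Change = 2.9030 − 4.2497 = -1.35 K.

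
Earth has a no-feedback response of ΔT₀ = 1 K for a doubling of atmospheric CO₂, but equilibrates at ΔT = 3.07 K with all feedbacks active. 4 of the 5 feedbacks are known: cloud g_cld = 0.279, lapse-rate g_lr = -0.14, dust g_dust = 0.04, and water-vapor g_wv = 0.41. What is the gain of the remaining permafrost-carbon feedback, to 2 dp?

0.09

Amplification A = ΔT/ΔT₀ = 3.07/1 = 3.07.
Total gain g = 1 − 1/A = 1 − 1/3.07 = 0.6743.
Known gains sum to 0.279 − 0.14 + 0.04 + 0.41 = 0.589.
g_pf = 0.6743 − 0.589 = 0.09.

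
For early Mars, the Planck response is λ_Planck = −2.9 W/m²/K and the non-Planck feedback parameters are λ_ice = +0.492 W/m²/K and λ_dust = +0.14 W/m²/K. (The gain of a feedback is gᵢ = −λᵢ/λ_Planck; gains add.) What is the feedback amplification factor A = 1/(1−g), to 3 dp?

Convert to gains: g_ice = 0.492/2.9 = 0.1697; g_dust = 0.14/2.9 = 0.04828.
Total gain g = 0.21798.
A = 1/(1 − 0.21798) = 1.279.

1.279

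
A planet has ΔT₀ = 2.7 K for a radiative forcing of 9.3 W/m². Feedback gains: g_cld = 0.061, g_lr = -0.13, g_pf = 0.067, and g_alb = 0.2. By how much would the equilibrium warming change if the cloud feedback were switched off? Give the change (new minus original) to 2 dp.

Original: g = 0.198, ΔT = 2.7/(1−0.198) = 3.3666 K.
Without cloud: g' = 0.137, ΔT' = 2.7/(1−0.137) = 3.1286 K.
Change = 3.1286 − 3.3666 = -0.24 K.

-0.24 K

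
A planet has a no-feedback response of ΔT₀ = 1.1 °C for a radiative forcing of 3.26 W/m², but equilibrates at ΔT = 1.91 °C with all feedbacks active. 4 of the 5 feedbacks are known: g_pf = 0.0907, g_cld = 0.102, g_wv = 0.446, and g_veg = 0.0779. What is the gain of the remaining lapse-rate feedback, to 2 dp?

-0.29

Amplification A = ΔT/ΔT₀ = 1.91/1.1 = 1.736.
Total gain g = 1 − 1/A = 1 − 1/1.736 = 0.424.
Known gains sum to 0.0907 + 0.102 + 0.446 + 0.0779 = 0.7166.
g_lr = 0.424 − 0.7166 = -0.29.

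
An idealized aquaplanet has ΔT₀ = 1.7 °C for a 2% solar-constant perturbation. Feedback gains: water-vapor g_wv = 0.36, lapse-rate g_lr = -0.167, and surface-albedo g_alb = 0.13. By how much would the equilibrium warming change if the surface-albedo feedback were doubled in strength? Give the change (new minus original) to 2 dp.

Original: g = 0.323, ΔT = 1.7/(1−0.323) = 2.5111 °C.
With doubled surface-albedo: g' = 0.453, ΔT' = 1.7/(1−0.453) = 3.1079 °C.
Change = 3.1079 − 2.5111 = 0.60 °C.

0.60 °C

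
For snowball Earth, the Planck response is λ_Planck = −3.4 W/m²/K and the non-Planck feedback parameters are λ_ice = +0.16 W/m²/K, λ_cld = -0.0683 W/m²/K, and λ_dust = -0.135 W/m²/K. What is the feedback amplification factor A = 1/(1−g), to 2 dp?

0.99

Convert to gains: g_ice = 0.16/3.4 = 0.04706; g_cld = -0.0683/3.4 = -0.02009; g_dust = -0.135/3.4 = -0.03971.
Total gain g = -0.01274.
A = 1/(1 + 0.01274) = 0.99.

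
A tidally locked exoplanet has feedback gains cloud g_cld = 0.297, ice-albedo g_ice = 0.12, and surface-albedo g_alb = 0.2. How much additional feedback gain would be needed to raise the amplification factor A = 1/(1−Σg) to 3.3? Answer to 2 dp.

0.08

Current total gain = 0.617.
Target gain for A = 3.3: g* = 1 − 1/3.3 = 0.697.
Additional gain needed = 0.697 − 0.617 = 0.08.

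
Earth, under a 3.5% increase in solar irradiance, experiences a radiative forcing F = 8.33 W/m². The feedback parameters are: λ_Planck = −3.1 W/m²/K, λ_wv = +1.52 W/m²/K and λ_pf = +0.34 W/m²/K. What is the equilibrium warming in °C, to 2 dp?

6.72 °C

Net feedback parameter λ = (−3.1) + (+1.52) + (+0.34) = -1.24 W/m²/K.
ΔT = −F/λ = −8.33/(-1.24) = 6.72 °C.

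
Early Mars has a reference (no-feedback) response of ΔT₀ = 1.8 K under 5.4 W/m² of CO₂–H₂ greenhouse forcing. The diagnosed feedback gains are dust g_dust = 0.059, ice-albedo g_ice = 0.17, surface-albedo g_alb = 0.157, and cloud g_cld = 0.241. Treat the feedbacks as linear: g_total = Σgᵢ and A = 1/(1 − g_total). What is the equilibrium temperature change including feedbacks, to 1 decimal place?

4.8 K

Total gain g = 0.059 + 0.17 + 0.157 + 0.241 = 0.627.
Amplification A = 1/(1 − 0.627) = 2.681.
ΔT = 1.8 × 2.681 = 4.8 K.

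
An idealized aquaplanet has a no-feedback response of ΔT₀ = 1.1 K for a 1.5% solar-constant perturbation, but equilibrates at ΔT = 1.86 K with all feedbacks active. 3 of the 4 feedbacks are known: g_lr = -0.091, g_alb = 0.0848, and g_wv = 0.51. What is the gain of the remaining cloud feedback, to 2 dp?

Amplification A = ΔT/ΔT₀ = 1.86/1.1 = 1.691.
Total gain g = 1 − 1/A = 1 − 1/1.691 = 0.4086.
Known gains sum to -0.091 + 0.0848 + 0.51 = 0.5038.
g_cld = 0.4086 − 0.5038 = -0.10.

-0.10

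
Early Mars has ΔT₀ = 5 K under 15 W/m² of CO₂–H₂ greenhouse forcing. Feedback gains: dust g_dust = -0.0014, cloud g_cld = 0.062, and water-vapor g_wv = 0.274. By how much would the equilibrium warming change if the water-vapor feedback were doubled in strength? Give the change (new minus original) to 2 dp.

Original: g = 0.3346, ΔT = 5/(1−0.3346) = 7.5143 K.
With doubled water-vapor: g' = 0.6086, ΔT' = 5/(1−0.6086) = 12.7747 K.
Change = 12.7747 − 7.5143 = 5.26 K.

5.26 K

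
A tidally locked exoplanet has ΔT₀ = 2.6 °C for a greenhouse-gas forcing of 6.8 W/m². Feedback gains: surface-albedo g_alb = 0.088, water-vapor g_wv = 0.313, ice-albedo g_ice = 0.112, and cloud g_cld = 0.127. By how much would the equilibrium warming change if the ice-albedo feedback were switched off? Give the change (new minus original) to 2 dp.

-1.71 °C

Original: g = 0.64, ΔT = 2.6/(1−0.64) = 7.2222 °C.
Without ice-albedo: g' = 0.528, ΔT' = 2.6/(1−0.528) = 5.5085 °C.
Change = 5.5085 − 7.2222 = -1.71 °C.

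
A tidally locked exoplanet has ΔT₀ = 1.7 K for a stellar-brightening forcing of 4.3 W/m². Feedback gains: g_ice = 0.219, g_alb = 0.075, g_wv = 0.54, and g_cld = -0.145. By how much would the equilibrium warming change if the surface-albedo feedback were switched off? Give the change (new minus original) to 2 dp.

-1.06 K

Original: g = 0.689, ΔT = 1.7/(1−0.689) = 5.4662 K.
Without surface-albedo: g' = 0.614, ΔT' = 1.7/(1−0.614) = 4.4041 K.
Change = 4.4041 − 5.4662 = -1.06 K.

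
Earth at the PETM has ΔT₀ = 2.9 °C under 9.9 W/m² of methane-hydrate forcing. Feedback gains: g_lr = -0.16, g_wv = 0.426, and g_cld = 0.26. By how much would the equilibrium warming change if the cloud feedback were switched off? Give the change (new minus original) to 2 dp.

Original: g = 0.526, ΔT = 2.9/(1−0.526) = 6.1181 °C.
Without cloud: g' = 0.266, ΔT' = 2.9/(1−0.266) = 3.9510 °C.
Change = 3.9510 − 6.1181 = -2.17 °C.

-2.17 °C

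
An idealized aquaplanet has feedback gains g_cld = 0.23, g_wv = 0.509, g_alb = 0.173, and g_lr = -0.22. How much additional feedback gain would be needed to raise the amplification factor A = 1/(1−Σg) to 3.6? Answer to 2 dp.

0.03

Current total gain = 0.692.
Target gain for A = 3.6: g* = 1 − 1/3.6 = 0.7222.
Additional gain needed = 0.7222 − 0.692 = 0.03.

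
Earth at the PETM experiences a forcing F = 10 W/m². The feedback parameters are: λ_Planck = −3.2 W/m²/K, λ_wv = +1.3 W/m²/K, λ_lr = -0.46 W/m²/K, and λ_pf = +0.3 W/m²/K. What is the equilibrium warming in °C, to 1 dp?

Net feedback parameter λ = (−3.2) + (+1.3) + (-0.46) + (+0.3) = -2.06 W/m²/K.
ΔT = −F/λ = −10/(-2.06) = 4.9 °C.

4.9 °C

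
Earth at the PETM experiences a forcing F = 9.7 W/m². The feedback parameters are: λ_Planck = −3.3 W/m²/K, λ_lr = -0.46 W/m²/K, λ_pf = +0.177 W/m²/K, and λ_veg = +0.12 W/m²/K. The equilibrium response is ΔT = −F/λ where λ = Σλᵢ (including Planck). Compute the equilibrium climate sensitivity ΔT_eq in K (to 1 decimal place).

2.8 K

Net feedback parameter λ = (−3.3) + (-0.46) + (+0.177) + (+0.12) = -3.463 W/m²/K.
ΔT = −F/λ = −9.7/(-3.463) = 2.8 K.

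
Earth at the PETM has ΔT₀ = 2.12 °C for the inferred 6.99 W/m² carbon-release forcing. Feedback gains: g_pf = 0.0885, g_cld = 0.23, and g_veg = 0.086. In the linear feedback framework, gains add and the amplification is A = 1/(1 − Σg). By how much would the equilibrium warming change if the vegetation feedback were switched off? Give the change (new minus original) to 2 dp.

Original: g = 0.4045, ΔT = 2.12/(1−0.4045) = 3.5600 °C.
Without vegetation: g' = 0.3185, ΔT' = 2.12/(1−0.3185) = 3.1108 °C.
Change = 3.1108 − 3.5600 = -0.45 °C.

-0.45 °C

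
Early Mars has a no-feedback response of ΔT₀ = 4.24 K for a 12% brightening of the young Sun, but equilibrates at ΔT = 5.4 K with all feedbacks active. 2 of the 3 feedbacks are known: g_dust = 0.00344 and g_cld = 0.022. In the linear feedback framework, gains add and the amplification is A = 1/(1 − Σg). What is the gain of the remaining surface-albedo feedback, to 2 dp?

Amplification A = ΔT/ΔT₀ = 5.4/4.24 = 1.274.
Total gain g = 1 − 1/A = 1 − 1/1.274 = 0.2151.
Known gains sum to 0.00344 + 0.022 = 0.02544.
g_alb = 0.2151 − 0.02544 = 0.19.

0.19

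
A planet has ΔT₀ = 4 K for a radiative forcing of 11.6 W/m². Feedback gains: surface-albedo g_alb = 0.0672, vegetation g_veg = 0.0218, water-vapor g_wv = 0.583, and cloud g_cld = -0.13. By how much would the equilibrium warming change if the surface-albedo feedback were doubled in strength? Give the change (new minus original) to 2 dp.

1.50 K

Original: g = 0.542, ΔT = 4/(1−0.542) = 8.7336 K.
With doubled surface-albedo: g' = 0.6092, ΔT' = 4/(1−0.6092) = 10.2354 K.
Change = 10.2354 − 8.7336 = 1.50 K.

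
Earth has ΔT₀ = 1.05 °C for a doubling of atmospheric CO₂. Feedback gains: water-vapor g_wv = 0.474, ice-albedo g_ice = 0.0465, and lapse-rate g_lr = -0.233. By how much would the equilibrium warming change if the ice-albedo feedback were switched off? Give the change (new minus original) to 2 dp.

Original: g = 0.2875, ΔT = 1.05/(1−0.2875) = 1.4737 °C.
Without ice-albedo: g' = 0.241, ΔT' = 1.05/(1−0.241) = 1.3834 °C.
Change = 1.3834 − 1.4737 = -0.09 °C.

-0.09 °C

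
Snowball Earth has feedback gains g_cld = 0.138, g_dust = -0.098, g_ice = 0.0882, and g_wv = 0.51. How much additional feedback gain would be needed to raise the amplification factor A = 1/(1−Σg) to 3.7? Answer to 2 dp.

Current total gain = 0.6382.
Target gain for A = 3.7: g* = 1 − 1/3.7 = 0.7297.
Additional gain needed = 0.7297 − 0.6382 = 0.09.

0.09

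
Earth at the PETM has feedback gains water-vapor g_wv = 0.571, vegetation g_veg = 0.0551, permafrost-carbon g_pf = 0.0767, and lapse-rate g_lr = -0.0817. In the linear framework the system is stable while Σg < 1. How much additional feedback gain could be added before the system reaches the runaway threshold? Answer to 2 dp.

Current total gain = 0.571 + 0.0551 + 0.0767 − 0.0817 = 0.6211.
Margin to runaway = 1 − 0.6211 = 0.38.

0.38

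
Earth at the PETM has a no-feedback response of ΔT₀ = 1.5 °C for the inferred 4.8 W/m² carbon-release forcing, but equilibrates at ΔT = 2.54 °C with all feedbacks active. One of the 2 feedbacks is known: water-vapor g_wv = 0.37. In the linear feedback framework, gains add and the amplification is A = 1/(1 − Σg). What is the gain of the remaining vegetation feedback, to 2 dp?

0.04

Amplification A = ΔT/ΔT₀ = 2.54/1.5 = 1.693.
Total gain g = 1 − 1/A = 1 − 1/1.693 = 0.4093.
The known gain is 0.37.
g_veg = 0.4093 − 0.37 = 0.04.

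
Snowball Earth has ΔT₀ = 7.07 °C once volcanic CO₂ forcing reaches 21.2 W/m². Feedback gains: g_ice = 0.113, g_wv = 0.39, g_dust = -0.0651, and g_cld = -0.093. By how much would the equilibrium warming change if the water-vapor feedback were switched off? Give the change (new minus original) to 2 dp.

-4.03 °C

Original: g = 0.3449, ΔT = 7.07/(1−0.3449) = 10.7922 °C.
Without water-vapor: g' = -0.0451, ΔT' = 7.07/(1+0.0451) = 6.7649 °C.
Change = 6.7649 − 10.7922 = -4.03 °C.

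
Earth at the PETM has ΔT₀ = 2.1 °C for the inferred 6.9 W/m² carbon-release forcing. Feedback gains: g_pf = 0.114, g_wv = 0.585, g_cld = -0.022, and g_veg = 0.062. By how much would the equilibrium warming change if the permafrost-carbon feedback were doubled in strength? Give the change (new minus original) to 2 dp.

6.24 °C

Original: g = 0.739, ΔT = 2.1/(1−0.739) = 8.0460 °C.
With doubled permafrost-carbon: g' = 0.853, ΔT' = 2.1/(1−0.853) = 14.2857 °C.
Change = 14.2857 − 8.0460 = 6.24 °C.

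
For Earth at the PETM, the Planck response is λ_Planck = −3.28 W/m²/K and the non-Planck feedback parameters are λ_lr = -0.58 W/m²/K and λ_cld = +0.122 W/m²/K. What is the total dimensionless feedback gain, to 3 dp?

Convert to gains: g_lr = -0.58/3.28 = -0.1768; g_cld = 0.122/3.28 = 0.0372.
Total gain g = -0.1396.

-0.140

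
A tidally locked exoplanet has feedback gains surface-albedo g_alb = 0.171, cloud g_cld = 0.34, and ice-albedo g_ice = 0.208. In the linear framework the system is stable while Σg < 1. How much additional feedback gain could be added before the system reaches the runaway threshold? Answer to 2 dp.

Current total gain = 0.171 + 0.34 + 0.208 = 0.719.
Margin to runaway = 1 − 0.719 = 0.28.

0.28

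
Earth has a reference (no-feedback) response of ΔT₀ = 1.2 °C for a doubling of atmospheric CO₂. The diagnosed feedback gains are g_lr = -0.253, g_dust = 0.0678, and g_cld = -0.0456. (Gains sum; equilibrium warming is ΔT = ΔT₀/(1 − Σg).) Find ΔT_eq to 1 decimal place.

Total gain g = -0.253 + 0.0678 − 0.0456 = -0.2308.
Amplification A = 1/(1 + 0.2308) = 0.8125.
ΔT = 1.2 × 0.8125 = 1.0 °C.

1.0 °C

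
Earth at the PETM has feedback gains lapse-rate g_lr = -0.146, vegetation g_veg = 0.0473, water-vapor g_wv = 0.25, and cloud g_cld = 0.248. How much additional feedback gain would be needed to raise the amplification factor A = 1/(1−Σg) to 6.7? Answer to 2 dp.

0.45

Current total gain = 0.3993.
Target gain for A = 6.7: g* = 1 − 1/6.7 = 0.8507.
Additional gain needed = 0.8507 − 0.3993 = 0.45.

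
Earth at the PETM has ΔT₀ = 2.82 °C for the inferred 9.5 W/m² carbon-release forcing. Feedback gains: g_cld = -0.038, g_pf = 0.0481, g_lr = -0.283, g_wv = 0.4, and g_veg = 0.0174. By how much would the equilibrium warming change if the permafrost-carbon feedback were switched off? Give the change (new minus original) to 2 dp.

-0.18 °C

Original: g = 0.1445, ΔT = 2.82/(1−0.1445) = 3.2963 °C.
Without permafrost-carbon: g' = 0.0964, ΔT' = 2.82/(1−0.0964) = 3.1208 °C.
Change = 3.1208 − 3.2963 = -0.18 °C.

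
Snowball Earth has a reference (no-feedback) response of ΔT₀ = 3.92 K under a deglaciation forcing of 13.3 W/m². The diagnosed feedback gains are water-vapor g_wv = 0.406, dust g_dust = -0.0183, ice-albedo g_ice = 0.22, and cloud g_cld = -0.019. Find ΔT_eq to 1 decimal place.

9.5 K

Total gain g = 0.406 − 0.0183 + 0.22 − 0.019 = 0.5887.
Amplification A = 1/(1 − 0.5887) = 2.431.
ΔT = 3.92 × 2.431 = 9.5 K.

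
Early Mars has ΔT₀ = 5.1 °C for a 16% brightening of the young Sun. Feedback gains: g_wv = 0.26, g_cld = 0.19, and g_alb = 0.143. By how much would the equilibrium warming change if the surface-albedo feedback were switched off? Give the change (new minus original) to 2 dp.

Original: g = 0.593, ΔT = 5.1/(1−0.593) = 12.5307 °C.
Without surface-albedo: g' = 0.45, ΔT' = 5.1/(1−0.45) = 9.2727 °C.
Change = 9.2727 − 12.5307 = -3.26 °C.

-3.26 °C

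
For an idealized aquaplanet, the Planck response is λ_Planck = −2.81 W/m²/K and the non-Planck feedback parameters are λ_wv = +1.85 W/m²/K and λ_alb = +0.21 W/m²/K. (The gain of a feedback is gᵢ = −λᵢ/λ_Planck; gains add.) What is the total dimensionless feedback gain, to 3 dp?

Convert to gains: g_wv = 1.85/2.81 = 0.6584; g_alb = 0.21/2.81 = 0.07473.
Total gain g = 0.73313.

0.733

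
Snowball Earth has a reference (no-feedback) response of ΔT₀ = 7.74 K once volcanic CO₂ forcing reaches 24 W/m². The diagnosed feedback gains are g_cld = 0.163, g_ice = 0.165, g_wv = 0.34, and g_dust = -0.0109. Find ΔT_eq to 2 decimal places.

22.57 K

Total gain g = 0.163 + 0.165 + 0.34 − 0.0109 = 0.6571.
Amplification A = 1/(1 − 0.6571) = 2.916.
ΔT = 7.74 × 2.916 = 22.57 K.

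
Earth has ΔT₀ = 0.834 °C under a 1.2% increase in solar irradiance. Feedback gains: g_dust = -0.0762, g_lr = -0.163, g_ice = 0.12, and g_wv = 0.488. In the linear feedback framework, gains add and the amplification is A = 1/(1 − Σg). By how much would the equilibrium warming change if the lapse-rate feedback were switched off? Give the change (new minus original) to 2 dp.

0.46 °C

Original: g = 0.3688, ΔT = 0.834/(1−0.3688) = 1.3213 °C.
Without lapse-rate: g' = 0.5318, ΔT' = 0.834/(1−0.5318) = 1.7813 °C.
Change = 1.7813 − 1.3213 = 0.46 °C.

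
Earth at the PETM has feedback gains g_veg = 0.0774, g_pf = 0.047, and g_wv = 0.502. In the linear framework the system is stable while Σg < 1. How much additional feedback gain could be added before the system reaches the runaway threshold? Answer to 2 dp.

0.37

Current total gain = 0.0774 + 0.047 + 0.502 = 0.6264.
Margin to runaway = 1 − 0.6264 = 0.37.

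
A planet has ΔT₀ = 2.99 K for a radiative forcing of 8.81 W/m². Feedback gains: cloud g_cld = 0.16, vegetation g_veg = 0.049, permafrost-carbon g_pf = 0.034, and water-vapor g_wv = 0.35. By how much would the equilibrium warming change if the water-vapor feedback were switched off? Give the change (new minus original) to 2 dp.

-3.40 K

Original: g = 0.593, ΔT = 2.99/(1−0.593) = 7.3464 K.
Without water-vapor: g' = 0.243, ΔT' = 2.99/(1−0.243) = 3.9498 K.
Change = 3.9498 − 7.3464 = -3.40 K.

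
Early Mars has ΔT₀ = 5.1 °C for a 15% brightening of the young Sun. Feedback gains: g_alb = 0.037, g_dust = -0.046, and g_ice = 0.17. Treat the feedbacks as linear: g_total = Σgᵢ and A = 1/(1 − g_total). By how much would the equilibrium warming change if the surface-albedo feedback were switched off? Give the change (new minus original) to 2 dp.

-0.26 °C

Original: g = 0.161, ΔT = 5.1/(1−0.161) = 6.0787 °C.
Without surface-albedo: g' = 0.124, ΔT' = 5.1/(1−0.124) = 5.8219 °C.
Change = 5.8219 − 6.0787 = -0.26 °C.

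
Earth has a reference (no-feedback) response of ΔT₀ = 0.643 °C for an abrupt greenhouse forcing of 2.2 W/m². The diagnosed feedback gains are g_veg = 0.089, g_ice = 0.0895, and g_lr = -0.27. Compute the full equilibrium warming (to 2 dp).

0.59 °C

Total gain g = 0.089 + 0.0895 − 0.27 = -0.0915.
Amplification A = 1/(1 + 0.0915) = 0.9162.
ΔT = 0.643 × 0.9162 = 0.59 °C.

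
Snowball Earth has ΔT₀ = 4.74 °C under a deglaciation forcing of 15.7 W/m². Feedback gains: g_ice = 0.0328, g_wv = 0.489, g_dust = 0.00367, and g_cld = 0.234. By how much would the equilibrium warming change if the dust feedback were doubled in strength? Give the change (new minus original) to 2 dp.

0.31 °C

Original: g = 0.75947, ΔT = 4.74/(1−0.75947) = 19.7065 °C.
With doubled dust: g' = 0.76314, ΔT' = 4.74/(1−0.76314) = 20.0118 °C.
Change = 20.0118 − 19.7065 = 0.31 °C.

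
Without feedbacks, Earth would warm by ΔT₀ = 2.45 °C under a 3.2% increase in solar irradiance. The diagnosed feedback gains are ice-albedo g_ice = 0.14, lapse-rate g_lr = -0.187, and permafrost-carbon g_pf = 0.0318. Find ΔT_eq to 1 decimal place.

Total gain g = 0.14 − 0.187 + 0.0318 = -0.0152.
Amplification A = 1/(1 + 0.0152) = 0.985.
ΔT = 2.45 × 0.985 = 2.4 °C.

2.4 °C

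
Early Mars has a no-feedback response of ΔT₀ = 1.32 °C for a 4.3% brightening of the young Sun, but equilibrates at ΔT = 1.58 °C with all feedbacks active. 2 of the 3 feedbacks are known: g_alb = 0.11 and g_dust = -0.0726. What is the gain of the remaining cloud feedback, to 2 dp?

Amplification A = ΔT/ΔT₀ = 1.58/1.32 = 1.197.
Total gain g = 1 − 1/A = 1 − 1/1.197 = 0.1646.
Known gains sum to 0.11 − 0.0726 = 0.0374.
g_cld = 0.1646 − 0.0374 = 0.13.

0.13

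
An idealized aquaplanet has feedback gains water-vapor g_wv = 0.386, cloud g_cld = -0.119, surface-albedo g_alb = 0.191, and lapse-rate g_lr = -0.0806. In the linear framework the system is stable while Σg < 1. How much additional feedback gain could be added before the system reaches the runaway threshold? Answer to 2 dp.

Current total gain = 0.386 − 0.119 + 0.191 − 0.0806 = 0.3774.
Margin to runaway = 1 − 0.3774 = 0.62.

0.62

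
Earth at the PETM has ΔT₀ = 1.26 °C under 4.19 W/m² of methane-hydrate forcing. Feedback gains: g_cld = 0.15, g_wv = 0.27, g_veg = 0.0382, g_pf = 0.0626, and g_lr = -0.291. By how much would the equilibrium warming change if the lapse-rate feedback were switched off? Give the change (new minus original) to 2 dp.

0.99 °C

Original: g = 0.2298, ΔT = 1.26/(1−0.2298) = 1.6359 °C.
Without lapse-rate: g' = 0.5208, ΔT' = 1.26/(1−0.5208) = 2.6294 °C.
Change = 2.6294 − 1.6359 = 0.99 °C.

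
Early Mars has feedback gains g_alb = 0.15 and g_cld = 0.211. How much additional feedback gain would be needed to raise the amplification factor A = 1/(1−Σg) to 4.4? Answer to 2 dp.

0.41

Current total gain = 0.361.
Target gain for A = 4.4: g* = 1 − 1/4.4 = 0.7727.
Additional gain needed = 0.7727 − 0.361 = 0.41.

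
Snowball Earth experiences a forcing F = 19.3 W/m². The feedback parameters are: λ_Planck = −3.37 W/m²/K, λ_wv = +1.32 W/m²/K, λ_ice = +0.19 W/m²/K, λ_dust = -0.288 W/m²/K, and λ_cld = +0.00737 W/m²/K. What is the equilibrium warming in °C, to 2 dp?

Net feedback parameter λ = (−3.37) + (+1.32) + (+0.19) + (-0.288) + (+0.00737) = -2.14063 W/m²/K.
ΔT = −F/λ = −19.3/(-2.14063) = 9.02 °C.

9.02 °C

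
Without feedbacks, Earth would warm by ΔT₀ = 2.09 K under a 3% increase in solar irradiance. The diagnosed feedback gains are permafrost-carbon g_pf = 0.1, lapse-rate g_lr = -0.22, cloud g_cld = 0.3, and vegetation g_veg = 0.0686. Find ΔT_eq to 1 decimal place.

2.8 K

Total gain g = 0.1 − 0.22 + 0.3 + 0.0686 = 0.2486.
Amplification A = 1/(1 − 0.2486) = 1.331.
ΔT = 2.09 × 1.331 = 2.8 K.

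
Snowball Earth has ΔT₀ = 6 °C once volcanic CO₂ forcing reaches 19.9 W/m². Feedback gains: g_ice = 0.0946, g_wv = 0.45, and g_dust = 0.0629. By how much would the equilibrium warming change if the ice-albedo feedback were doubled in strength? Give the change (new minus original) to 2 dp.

4.85 °C

Original: g = 0.6075, ΔT = 6/(1−0.6075) = 15.2866 °C.
With doubled ice-albedo: g' = 0.7021, ΔT' = 6/(1−0.7021) = 20.1410 °C.
Change = 20.1410 − 15.2866 = 4.85 °C.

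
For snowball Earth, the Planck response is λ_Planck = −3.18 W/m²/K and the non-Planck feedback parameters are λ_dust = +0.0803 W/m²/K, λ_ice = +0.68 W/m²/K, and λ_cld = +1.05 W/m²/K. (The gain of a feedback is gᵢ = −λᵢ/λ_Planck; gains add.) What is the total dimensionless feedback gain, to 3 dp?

Convert to gains: g_dust = 0.0803/3.18 = 0.02525; g_ice = 0.68/3.18 = 0.2138; g_cld = 1.05/3.18 = 0.3302.
Total gain g = 0.56925.

0.569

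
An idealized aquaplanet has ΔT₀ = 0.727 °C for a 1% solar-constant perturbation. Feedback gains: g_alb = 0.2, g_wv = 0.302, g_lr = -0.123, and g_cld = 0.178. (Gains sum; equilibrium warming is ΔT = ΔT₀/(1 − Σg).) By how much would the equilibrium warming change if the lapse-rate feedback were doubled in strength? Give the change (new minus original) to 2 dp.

Original: g = 0.557, ΔT = 0.727/(1−0.557) = 1.6411 °C.
With doubled lapse-rate: g' = 0.434, ΔT' = 0.727/(1−0.434) = 1.2845 °C.
Change = 1.2845 − 1.6411 = -0.36 °C.

-0.36 °C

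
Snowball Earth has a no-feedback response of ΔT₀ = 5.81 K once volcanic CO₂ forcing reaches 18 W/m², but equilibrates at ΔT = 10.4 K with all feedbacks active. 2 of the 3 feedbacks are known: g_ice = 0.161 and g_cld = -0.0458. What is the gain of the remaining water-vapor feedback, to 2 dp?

0.33

Amplification A = ΔT/ΔT₀ = 10.4/5.81 = 1.79.
Total gain g = 1 − 1/A = 1 − 1/1.79 = 0.4413.
Known gains sum to 0.161 − 0.0458 = 0.1152.
g_wv = 0.4413 − 0.1152 = 0.33.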